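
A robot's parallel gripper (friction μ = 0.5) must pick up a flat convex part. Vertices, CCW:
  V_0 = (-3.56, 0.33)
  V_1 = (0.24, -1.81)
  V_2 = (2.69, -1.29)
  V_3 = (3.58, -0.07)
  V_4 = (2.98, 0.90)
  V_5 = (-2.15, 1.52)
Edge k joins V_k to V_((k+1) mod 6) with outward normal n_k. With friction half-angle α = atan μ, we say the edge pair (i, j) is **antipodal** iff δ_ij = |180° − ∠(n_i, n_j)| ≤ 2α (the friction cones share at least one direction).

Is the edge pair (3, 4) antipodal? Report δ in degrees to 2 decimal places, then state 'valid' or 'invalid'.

δ = 128.63°, invalid

α = atan 0.5 = 26.57°;  2α = 53.13°
edge 3: e_3 = (-0.60, +0.97);  n_3 = (+0.8505, +0.5261)
edge 4: e_4 = (-5.13, +0.62);  n_4 = (+0.1200, +0.9928)
∠(n_3, n_4) = 51.37°
δ = |180° − 51.37°| = 128.63°
128.63° > 2α = 53.13°  →  invalid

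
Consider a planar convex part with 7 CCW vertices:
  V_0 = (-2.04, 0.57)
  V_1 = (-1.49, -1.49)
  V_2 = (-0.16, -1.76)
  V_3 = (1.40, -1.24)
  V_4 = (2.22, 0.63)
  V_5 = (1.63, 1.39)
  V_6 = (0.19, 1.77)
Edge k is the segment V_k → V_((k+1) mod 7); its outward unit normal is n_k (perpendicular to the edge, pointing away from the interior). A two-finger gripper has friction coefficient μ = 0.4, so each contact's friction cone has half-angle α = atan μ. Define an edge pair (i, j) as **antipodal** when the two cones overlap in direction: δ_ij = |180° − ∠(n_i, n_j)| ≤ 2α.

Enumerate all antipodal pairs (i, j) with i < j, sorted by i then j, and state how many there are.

count = 8; pairs: (0,3), (0,4), (1,4), (1,5), (1,6), (2,5), (2,6), (3,6)

α = atan 0.4 = 21.80°;  2α = 43.60°
n_0 = (-0.9662, -0.2580)
n_1 = (-0.1989, -0.9800)
n_2 = (+0.3162, -0.9487)
n_3 = (+0.9158, -0.4016)
n_4 = (+0.7899, +0.6132)
n_5 = (+0.2552, +0.9669)
n_6 = (-0.4739, +0.8806)
  (0,1): δ = 116.42°  ·
  (0,2): δ = 86.51°  ·
  (0,3): δ = 38.63°  ✓
  (0,4): δ = 22.87°  ✓
  (0,5): δ = 60.27°  ·
  (0,6): δ = 103.34°  ·
  (1,2): δ = 150.09°  ·
  (1,3): δ = 102.20°  ·
  (1,4): δ = 40.70°  ✓
  (1,5): δ = 3.31°  ✓
  (1,6): δ = 39.76°  ✓
  (2,3): δ = 132.11°  ·
  (2,4): δ = 70.61°  ·
  (2,5): δ = 33.22°  ✓
  (2,6): δ = 9.85°  ✓
  (3,4): δ = 118.50°  ·
  (3,5): δ = 81.11°  ·
  (3,6): δ = 38.04°  ✓
  (4,5): δ = 142.61°  ·
  (4,6): δ = 99.54°  ·
  (5,6): δ = 136.93°  ·
antipodal pairs: 8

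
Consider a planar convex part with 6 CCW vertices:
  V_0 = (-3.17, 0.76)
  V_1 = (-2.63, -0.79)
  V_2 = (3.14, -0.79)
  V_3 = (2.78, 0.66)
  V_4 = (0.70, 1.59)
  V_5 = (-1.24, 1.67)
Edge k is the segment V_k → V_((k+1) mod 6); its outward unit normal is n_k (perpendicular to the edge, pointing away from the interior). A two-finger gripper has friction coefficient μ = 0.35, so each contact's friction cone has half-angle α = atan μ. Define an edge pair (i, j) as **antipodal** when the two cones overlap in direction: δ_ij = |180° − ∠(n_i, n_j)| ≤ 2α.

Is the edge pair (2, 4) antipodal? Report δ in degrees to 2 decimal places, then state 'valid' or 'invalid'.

α = atan 0.35 = 19.29°;  2α = 38.58°
edge 2: e_2 = (-0.36, +1.45);  n_2 = (+0.9705, +0.2410)
edge 4: e_4 = (-1.94, +0.08);  n_4 = (+0.0412, +0.9992)
∠(n_2, n_4) = 73.70°
δ = |180° − 73.70°| = 106.30°
106.30° > 2α = 38.58°  →  invalid

δ = 106.30°, invalid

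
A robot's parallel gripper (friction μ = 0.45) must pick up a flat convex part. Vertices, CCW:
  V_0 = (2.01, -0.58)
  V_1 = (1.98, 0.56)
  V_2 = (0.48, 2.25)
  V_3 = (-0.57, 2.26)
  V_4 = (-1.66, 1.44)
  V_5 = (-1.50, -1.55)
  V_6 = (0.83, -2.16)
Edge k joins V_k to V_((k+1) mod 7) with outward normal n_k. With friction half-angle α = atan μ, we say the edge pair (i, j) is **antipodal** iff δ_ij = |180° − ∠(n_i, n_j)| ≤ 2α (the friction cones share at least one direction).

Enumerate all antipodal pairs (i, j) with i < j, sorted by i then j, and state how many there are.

α = atan 0.45 = 24.23°;  2α = 48.46°
n_0 = (+0.9997, +0.0263)
n_1 = (+0.7479, +0.6638)
n_2 = (+0.0095, +1.0000)
n_3 = (-0.6012, +0.7991)
n_4 = (-0.9986, -0.0534)
n_5 = (-0.2533, -0.9674)
n_6 = (+0.8012, -0.5984)
  (0,1): δ = 139.92°  ·
  (0,2): δ = 92.05°  ·
  (0,3): δ = 54.55°  ·
  (0,4): δ = 1.56°  ✓
  (0,5): δ = 73.82°  ·
  (0,6): δ = 141.74°  ·
  (1,2): δ = 132.14°  ·
  (1,3): δ = 94.64°  ·
  (1,4): δ = 38.53°  ✓
  (1,5): δ = 33.74°  ✓
  (1,6): δ = 101.65°  ·
  (2,3): δ = 142.50°  ·
  (2,4): δ = 86.39°  ·
  (2,5): δ = 14.13°  ✓
  (2,6): δ = 53.79°  ·
  (3,4): δ = 123.89°  ·
  (3,5): δ = 51.62°  ·
  (3,6): δ = 16.29°  ✓
  (4,5): δ = 107.73°  ·
  (4,6): δ = 39.82°  ✓
  (5,6): δ = 112.08°  ·
antipodal pairs: 6

count = 6; pairs: (0,4), (1,4), (1,5), (2,5), (3,6), (4,6)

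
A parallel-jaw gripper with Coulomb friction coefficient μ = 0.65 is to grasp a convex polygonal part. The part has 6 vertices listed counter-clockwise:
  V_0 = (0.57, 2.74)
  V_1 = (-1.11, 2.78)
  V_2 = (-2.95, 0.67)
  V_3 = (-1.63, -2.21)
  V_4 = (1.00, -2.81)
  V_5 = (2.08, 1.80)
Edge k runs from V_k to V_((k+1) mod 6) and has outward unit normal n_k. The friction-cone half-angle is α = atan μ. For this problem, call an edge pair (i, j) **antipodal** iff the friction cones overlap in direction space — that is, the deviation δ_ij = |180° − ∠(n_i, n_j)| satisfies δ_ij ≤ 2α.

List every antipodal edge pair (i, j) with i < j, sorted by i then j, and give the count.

α = atan 0.65 = 33.02°;  2α = 66.05°
n_0 = (+0.0238, +0.9997)
n_1 = (-0.7537, +0.6572)
n_2 = (-0.9091, -0.4167)
n_3 = (-0.2224, -0.9750)
n_4 = (+0.9736, -0.2281)
n_5 = (+0.5285, +0.8489)
  (0,1): δ = 129.73°  ·
  (0,2): δ = 64.01°  ✓
  (0,3): δ = 11.49°  ✓
  (0,4): δ = 78.18°  ·
  (0,5): δ = 149.46°  ·
  (1,2): δ = 114.29°  ·
  (1,3): δ = 61.76°  ✓
  (1,4): δ = 27.90°  ✓
  (1,5): δ = 99.19°  ·
  (2,3): δ = 127.47°  ·
  (2,4): δ = 37.81°  ✓
  (2,5): δ = 33.47°  ✓
  (3,4): δ = 90.33°  ·
  (3,5): δ = 19.05°  ✓
  (4,5): δ = 108.72°  ·
antipodal pairs: 7

count = 7; pairs: (0,2), (0,3), (1,3), (1,4), (2,4), (2,5), (3,5)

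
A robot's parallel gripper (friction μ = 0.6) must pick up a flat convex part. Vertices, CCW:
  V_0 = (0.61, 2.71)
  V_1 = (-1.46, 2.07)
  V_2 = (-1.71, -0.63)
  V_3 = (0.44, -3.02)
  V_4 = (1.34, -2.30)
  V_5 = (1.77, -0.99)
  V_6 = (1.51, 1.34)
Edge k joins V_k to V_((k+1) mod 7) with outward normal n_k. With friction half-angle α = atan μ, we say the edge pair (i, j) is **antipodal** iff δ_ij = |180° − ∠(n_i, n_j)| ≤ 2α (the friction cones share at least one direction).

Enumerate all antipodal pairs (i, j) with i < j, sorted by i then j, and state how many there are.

count = 9; pairs: (0,3), (0,4), (1,3), (1,4), (1,5), (1,6), (2,4), (2,5), (2,6)

α = atan 0.6 = 30.96°;  2α = 61.93°
n_0 = (-0.2954, +0.9554)
n_1 = (-0.9957, +0.0922)
n_2 = (-0.7434, -0.6688)
n_3 = (+0.6247, -0.7809)
n_4 = (+0.9501, -0.3119)
n_5 = (+0.9938, +0.1109)
n_6 = (+0.8358, +0.5491)
  (0,1): δ = 112.47°  ·
  (0,2): δ = 65.21°  ·
  (0,3): δ = 21.48°  ✓
  (0,4): δ = 54.65°  ✓
  (0,5): δ = 79.19°  ·
  (0,6): δ = 106.12°  ·
  (1,2): δ = 132.74°  ·
  (1,3): δ = 46.05°  ✓
  (1,4): δ = 12.88°  ✓
  (1,5): δ = 11.66°  ✓
  (1,6): δ = 38.59°  ✓
  (2,3): δ = 93.31°  ·
  (2,4): δ = 60.15°  ✓
  (2,5): δ = 35.61°  ✓
  (2,6): δ = 8.67°  ✓
  (3,4): δ = 146.83°  ·
  (3,5): δ = 122.29°  ·
  (3,6): δ = 95.36°  ·
  (4,5): δ = 155.46°  ·
  (4,6): δ = 128.53°  ·
  (5,6): δ = 153.06°  ·
antipodal pairs: 9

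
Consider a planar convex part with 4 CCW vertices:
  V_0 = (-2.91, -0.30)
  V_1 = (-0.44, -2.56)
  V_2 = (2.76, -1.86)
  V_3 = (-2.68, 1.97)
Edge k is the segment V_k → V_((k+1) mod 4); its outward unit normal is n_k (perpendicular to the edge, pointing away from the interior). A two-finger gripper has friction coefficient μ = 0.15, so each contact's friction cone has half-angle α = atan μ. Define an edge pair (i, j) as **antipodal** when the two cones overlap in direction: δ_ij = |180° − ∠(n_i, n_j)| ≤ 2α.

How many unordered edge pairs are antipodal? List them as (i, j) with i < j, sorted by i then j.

α = atan 0.15 = 8.53°;  2α = 17.06°
n_0 = (-0.6750, -0.7378)
n_1 = (+0.2137, -0.9769)
n_2 = (+0.5757, +0.8177)
n_3 = (-0.9949, +0.1008)
  (0,1): δ = 125.20°  ·
  (0,2): δ = 7.31°  ✓
  (0,3): δ = 126.67°  ·
  (1,2): δ = 47.49°  ·
  (1,3): δ = 71.88°  ·
  (2,3): δ = 60.64°  ·
antipodal pairs: 1

count = 1; pairs: (0,2)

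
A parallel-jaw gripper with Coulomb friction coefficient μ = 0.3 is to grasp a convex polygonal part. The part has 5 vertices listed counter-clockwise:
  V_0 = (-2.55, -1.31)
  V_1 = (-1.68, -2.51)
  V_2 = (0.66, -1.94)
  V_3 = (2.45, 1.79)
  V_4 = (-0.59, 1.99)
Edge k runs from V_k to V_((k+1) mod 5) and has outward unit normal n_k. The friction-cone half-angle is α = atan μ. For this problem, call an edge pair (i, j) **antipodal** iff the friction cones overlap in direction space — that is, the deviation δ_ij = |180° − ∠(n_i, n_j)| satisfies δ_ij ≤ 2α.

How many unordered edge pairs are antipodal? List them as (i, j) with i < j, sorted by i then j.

count = 2; pairs: (1,3), (2,4)

α = atan 0.3 = 16.70°;  2α = 33.40°
n_0 = (-0.8096, -0.5870)
n_1 = (+0.2367, -0.9716)
n_2 = (+0.9016, -0.4327)
n_3 = (+0.0656, +0.9978)
n_4 = (-0.8598, +0.5107)
  (0,1): δ = 112.25°  ·
  (0,2): δ = 61.58°  ·
  (0,3): δ = 50.29°  ·
  (0,4): δ = 113.35°  ·
  (1,2): δ = 129.33°  ·
  (1,3): δ = 17.45°  ✓
  (1,4): δ = 45.60°  ·
  (2,3): δ = 68.13°  ·
  (2,4): δ = 5.07°  ✓
  (3,4): δ = 116.94°  ·
antipodal pairs: 2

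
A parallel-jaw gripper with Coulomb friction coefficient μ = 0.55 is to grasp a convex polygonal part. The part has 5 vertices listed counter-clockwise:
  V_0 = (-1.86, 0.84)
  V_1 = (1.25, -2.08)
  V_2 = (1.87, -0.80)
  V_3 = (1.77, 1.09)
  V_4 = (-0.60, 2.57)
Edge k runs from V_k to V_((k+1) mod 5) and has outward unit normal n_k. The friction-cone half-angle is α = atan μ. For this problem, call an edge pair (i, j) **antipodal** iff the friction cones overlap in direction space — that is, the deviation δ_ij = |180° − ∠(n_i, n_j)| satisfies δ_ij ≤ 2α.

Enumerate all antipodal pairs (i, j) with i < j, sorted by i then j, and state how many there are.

α = atan 0.55 = 28.81°;  2α = 57.62°
n_0 = (-0.6845, -0.7290)
n_1 = (+0.9000, -0.4359)
n_2 = (+0.9986, +0.0528)
n_3 = (+0.5297, +0.8482)
n_4 = (-0.8083, +0.5887)
  (0,1): δ = 72.65°  ·
  (0,2): δ = 43.78°  ✓
  (0,3): δ = 11.21°  ✓
  (0,4): δ = 97.13°  ·
  (1,2): δ = 151.13°  ·
  (1,3): δ = 96.14°  ·
  (1,4): δ = 10.22°  ✓
  (2,3): δ = 125.01°  ·
  (2,4): δ = 39.10°  ✓
  (3,4): δ = 94.08°  ·
antipodal pairs: 4

count = 4; pairs: (0,2), (0,3), (1,4), (2,4)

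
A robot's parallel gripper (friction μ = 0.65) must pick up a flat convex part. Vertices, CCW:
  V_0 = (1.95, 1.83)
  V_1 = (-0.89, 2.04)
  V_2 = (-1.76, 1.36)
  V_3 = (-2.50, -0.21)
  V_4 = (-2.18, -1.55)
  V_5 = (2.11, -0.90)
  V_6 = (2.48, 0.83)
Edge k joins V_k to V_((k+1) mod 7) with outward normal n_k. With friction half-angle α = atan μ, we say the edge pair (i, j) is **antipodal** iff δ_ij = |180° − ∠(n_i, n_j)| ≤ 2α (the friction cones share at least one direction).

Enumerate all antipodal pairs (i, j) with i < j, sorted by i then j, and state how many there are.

count = 8; pairs: (0,4), (1,4), (1,5), (2,4), (2,5), (2,6), (3,5), (3,6)

α = atan 0.65 = 33.02°;  2α = 66.05°
n_0 = (+0.0737, +0.9973)
n_1 = (-0.6158, +0.7879)
n_2 = (-0.9046, +0.4264)
n_3 = (-0.9727, -0.2323)
n_4 = (+0.1498, -0.9887)
n_5 = (+0.9779, -0.2091)
n_6 = (+0.8836, +0.4683)
  (0,1): δ = 137.76°  ·
  (0,2): δ = 111.01°  ·
  (0,3): δ = 72.34°  ·
  (0,4): δ = 12.84°  ✓
  (0,5): δ = 82.16°  ·
  (0,6): δ = 122.15°  ·
  (1,2): δ = 153.25°  ·
  (1,3): δ = 114.58°  ·
  (1,4): δ = 29.40°  ✓
  (1,5): δ = 39.92°  ✓
  (1,6): δ = 79.91°  ·
  (2,3): δ = 141.33°  ·
  (2,4): δ = 56.15°  ✓
  (2,5): δ = 13.16°  ✓
  (2,6): δ = 53.16°  ✓
  (3,4): δ = 94.82°  ·
  (3,5): δ = 25.50°  ✓
  (3,6): δ = 14.49°  ✓
  (4,5): δ = 110.69°  ·
  (4,6): δ = 70.69°  ·
  (5,6): δ = 140.00°  ·
antipodal pairs: 8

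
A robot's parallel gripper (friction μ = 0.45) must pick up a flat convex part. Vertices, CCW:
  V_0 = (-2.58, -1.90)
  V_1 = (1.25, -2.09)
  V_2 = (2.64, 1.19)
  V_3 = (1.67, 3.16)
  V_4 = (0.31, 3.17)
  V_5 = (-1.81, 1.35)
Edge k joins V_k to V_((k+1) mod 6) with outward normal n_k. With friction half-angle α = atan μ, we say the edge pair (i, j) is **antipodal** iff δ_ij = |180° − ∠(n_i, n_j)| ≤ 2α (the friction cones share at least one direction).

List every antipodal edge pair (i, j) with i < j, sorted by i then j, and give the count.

count = 5; pairs: (0,3), (0,4), (1,4), (1,5), (2,5)

α = atan 0.45 = 24.23°;  2α = 48.46°
n_0 = (-0.0495, -0.9988)
n_1 = (+0.9207, -0.3902)
n_2 = (+0.8971, +0.4417)
n_3 = (+0.0074, +1.0000)
n_4 = (-0.6514, +0.7588)
n_5 = (-0.9731, +0.2305)
  (0,1): δ = 110.13°  ·
  (0,2): δ = 60.94°  ·
  (0,3): δ = 2.42°  ✓
  (0,4): δ = 43.49°  ✓
  (0,5): δ = 79.51°  ·
  (1,2): δ = 130.82°  ·
  (1,3): δ = 67.46°  ·
  (1,4): δ = 26.39°  ✓
  (1,5): δ = 9.64°  ✓
  (2,3): δ = 116.64°  ·
  (2,4): δ = 75.57°  ·
  (2,5): δ = 39.54°  ✓
  (3,4): δ = 138.93°  ·
  (3,5): δ = 102.91°  ·
  (4,5): δ = 143.97°  ·
antipodal pairs: 5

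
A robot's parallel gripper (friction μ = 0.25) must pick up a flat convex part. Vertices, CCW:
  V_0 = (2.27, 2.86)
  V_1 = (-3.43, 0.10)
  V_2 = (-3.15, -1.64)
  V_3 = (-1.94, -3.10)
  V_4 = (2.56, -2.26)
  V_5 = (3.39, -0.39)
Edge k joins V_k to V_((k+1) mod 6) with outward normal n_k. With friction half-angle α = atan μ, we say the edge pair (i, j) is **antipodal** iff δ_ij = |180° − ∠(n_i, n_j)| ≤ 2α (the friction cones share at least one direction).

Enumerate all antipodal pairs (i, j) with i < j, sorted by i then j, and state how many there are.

count = 3; pairs: (0,3), (1,5), (2,5)

α = atan 0.25 = 14.04°;  2α = 28.07°
n_0 = (-0.4358, +0.9000)
n_1 = (-0.9873, -0.1589)
n_2 = (-0.7699, -0.6381)
n_3 = (+0.1835, -0.9830)
n_4 = (+0.9140, -0.4057)
n_5 = (+0.9454, +0.3258)
  (0,1): δ = 106.70°  ·
  (0,2): δ = 76.19°  ·
  (0,3): δ = 15.26°  ✓
  (0,4): δ = 40.23°  ·
  (0,5): δ = 83.18°  ·
  (1,2): δ = 149.49°  ·
  (1,3): δ = 88.57°  ·
  (1,4): δ = 33.08°  ·
  (1,5): δ = 9.87°  ✓
  (2,3): δ = 119.08°  ·
  (2,4): δ = 63.58°  ·
  (2,5): δ = 20.64°  ✓
  (3,4): δ = 124.51°  ·
  (3,5): δ = 81.56°  ·
  (4,5): δ = 137.05°  ·
antipodal pairs: 3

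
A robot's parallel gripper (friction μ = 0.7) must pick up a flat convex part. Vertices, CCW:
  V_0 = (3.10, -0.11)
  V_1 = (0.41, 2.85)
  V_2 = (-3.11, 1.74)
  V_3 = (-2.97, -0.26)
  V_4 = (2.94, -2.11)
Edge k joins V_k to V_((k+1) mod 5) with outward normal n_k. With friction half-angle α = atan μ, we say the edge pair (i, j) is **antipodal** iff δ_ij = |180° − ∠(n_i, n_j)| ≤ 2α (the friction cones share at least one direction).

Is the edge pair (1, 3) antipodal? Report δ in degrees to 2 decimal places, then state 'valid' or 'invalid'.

α = atan 0.7 = 34.99°;  2α = 69.98°
edge 1: e_1 = (-3.52, -1.11);  n_1 = (-0.3007, +0.9537)
edge 3: e_3 = (+5.91, -1.85);  n_3 = (-0.2987, -0.9543)
∠(n_1, n_3) = 145.12°
δ = |180° − 145.12°| = 34.88°
34.88° ≤ 2α = 69.98°  →  valid

δ = 34.88°, valid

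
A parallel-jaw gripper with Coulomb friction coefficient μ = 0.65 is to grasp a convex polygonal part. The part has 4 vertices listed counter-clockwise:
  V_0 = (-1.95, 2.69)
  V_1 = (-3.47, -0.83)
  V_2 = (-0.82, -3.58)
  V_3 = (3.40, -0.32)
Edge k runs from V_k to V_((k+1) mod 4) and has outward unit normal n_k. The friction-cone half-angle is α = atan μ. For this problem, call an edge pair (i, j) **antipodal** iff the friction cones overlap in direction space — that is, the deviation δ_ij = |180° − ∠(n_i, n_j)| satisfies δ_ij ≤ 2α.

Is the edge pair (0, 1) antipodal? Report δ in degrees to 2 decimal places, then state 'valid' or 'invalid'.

δ = 112.71°, invalid

α = atan 0.65 = 33.02°;  2α = 66.05°
edge 0: e_0 = (-1.52, -3.52);  n_0 = (-0.9181, +0.3964)
edge 1: e_1 = (+2.65, -2.75);  n_1 = (-0.7201, -0.6939)
∠(n_0, n_1) = 67.29°
δ = |180° − 67.29°| = 112.71°
112.71° > 2α = 66.05°  →  invalid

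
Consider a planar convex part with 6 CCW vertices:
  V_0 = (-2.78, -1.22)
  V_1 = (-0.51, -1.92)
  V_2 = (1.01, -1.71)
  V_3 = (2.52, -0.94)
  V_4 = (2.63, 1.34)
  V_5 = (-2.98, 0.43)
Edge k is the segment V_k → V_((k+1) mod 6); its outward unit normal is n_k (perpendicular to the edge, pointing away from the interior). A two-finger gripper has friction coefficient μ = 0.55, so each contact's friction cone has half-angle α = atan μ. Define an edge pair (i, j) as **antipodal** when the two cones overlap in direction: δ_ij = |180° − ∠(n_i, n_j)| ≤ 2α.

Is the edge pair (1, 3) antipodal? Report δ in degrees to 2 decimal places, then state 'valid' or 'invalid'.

δ = 100.63°, invalid

α = atan 0.55 = 28.81°;  2α = 57.62°
edge 1: e_1 = (+1.52, +0.21);  n_1 = (+0.1369, -0.9906)
edge 3: e_3 = (+0.11, +2.28);  n_3 = (+0.9988, -0.0482)
∠(n_1, n_3) = 79.37°
δ = |180° − 79.37°| = 100.63°
100.63° > 2α = 57.62°  →  invalid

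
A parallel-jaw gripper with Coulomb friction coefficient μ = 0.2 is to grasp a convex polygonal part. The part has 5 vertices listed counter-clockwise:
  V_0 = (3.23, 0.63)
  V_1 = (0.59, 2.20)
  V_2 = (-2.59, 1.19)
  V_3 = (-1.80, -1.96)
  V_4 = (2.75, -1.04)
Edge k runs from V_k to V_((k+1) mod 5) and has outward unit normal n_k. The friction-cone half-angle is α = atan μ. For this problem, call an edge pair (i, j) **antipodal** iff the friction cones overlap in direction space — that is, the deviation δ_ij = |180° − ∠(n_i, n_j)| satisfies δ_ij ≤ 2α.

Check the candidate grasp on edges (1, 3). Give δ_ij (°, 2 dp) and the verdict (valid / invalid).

α = atan 0.2 = 11.31°;  2α = 22.62°
edge 1: e_1 = (-3.18, -1.01);  n_1 = (-0.3027, +0.9531)
edge 3: e_3 = (+4.55, +0.92);  n_3 = (+0.1982, -0.9802)
∠(n_1, n_3) = 173.81°
δ = |180° − 173.81°| = 6.19°
6.19° ≤ 2α = 22.62°  →  valid

δ = 6.19°, valid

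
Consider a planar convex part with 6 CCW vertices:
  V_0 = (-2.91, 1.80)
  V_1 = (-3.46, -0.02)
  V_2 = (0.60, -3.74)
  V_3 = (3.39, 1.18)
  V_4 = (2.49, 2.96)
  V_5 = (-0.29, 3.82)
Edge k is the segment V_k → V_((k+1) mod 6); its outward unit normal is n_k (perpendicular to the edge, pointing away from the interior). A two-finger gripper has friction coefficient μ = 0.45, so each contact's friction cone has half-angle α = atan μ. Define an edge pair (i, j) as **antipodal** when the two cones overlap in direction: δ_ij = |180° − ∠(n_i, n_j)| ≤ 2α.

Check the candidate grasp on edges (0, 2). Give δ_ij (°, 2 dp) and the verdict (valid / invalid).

δ = 12.74°, valid

α = atan 0.45 = 24.23°;  2α = 48.46°
edge 0: e_0 = (-0.55, -1.82);  n_0 = (-0.9572, +0.2893)
edge 2: e_2 = (+2.79, +4.92);  n_2 = (+0.8699, -0.4933)
∠(n_0, n_2) = 167.26°
δ = |180° − 167.26°| = 12.74°
12.74° ≤ 2α = 48.46°  →  valid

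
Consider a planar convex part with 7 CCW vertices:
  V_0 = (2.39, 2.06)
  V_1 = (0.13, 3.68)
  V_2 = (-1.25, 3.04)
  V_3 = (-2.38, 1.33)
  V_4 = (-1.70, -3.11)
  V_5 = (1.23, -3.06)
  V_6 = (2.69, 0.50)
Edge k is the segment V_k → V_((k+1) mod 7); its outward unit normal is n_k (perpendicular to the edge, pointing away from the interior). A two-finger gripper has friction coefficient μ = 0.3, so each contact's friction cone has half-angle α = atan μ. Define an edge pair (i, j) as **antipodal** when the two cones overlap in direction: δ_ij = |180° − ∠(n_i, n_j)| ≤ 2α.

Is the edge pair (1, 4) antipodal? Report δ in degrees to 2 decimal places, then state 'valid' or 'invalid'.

δ = 23.90°, valid

α = atan 0.3 = 16.70°;  2α = 33.40°
edge 1: e_1 = (-1.38, -0.64);  n_1 = (-0.4207, +0.9072)
edge 4: e_4 = (+2.93, +0.05);  n_4 = (+0.0171, -0.9999)
∠(n_1, n_4) = 156.10°
δ = |180° − 156.10°| = 23.90°
23.90° ≤ 2α = 33.40°  →  valid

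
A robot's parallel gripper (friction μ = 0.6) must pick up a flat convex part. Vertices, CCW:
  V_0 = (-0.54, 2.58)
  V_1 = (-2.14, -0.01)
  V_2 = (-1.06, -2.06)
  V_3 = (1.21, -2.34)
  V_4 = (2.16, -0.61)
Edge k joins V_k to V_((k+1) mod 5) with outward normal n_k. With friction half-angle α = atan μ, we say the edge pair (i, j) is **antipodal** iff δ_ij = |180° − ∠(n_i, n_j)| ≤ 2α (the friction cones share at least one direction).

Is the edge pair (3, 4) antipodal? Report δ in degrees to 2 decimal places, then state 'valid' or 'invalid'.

δ = 110.98°, invalid

α = atan 0.6 = 30.96°;  2α = 61.93°
edge 3: e_3 = (+0.95, +1.73);  n_3 = (+0.8765, -0.4813)
edge 4: e_4 = (-2.70, +3.19);  n_4 = (+0.7633, +0.6460)
∠(n_3, n_4) = 69.02°
δ = |180° − 69.02°| = 110.98°
110.98° > 2α = 61.93°  →  invalid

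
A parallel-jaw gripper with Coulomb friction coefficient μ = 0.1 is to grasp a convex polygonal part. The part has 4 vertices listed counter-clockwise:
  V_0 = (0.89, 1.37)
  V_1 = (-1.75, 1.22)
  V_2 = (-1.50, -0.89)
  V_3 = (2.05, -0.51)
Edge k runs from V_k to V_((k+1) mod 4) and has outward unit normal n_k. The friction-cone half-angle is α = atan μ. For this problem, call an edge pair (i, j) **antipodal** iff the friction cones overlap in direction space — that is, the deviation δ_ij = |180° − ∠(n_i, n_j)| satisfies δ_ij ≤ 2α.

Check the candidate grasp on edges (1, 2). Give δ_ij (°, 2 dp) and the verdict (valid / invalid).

δ = 90.65°, invalid

α = atan 0.1 = 5.71°;  2α = 11.42°
edge 1: e_1 = (+0.25, -2.11);  n_1 = (-0.9931, -0.1177)
edge 2: e_2 = (+3.55, +0.38);  n_2 = (+0.1064, -0.9943)
∠(n_1, n_2) = 89.35°
δ = |180° − 89.35°| = 90.65°
90.65° > 2α = 11.42°  →  invalid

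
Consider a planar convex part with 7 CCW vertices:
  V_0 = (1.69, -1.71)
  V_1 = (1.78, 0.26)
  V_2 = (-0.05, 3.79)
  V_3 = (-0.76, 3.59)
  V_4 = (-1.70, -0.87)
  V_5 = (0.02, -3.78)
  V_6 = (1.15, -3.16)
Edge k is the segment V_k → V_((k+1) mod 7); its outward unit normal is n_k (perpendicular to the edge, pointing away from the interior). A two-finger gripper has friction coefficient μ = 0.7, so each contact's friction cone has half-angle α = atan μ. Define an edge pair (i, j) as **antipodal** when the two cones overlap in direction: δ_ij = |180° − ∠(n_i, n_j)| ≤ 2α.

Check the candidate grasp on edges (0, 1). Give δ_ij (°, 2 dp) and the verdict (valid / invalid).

δ = 149.98°, invalid

α = atan 0.7 = 34.99°;  2α = 69.98°
edge 0: e_0 = (+0.09, +1.97);  n_0 = (+0.9990, -0.0456)
edge 1: e_1 = (-1.83, +3.53);  n_1 = (+0.8878, +0.4602)
∠(n_0, n_1) = 30.02°
δ = |180° − 30.02°| = 149.98°
149.98° > 2α = 69.98°  →  invalid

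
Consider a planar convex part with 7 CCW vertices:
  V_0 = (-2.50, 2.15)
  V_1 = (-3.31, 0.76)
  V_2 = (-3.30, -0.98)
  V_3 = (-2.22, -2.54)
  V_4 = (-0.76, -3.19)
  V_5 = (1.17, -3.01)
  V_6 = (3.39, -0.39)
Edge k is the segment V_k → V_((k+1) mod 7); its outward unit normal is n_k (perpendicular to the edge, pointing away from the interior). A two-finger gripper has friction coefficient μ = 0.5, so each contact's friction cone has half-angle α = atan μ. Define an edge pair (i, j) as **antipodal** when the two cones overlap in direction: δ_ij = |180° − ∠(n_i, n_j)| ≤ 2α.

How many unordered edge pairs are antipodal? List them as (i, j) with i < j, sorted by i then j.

count = 5; pairs: (0,5), (1,5), (2,6), (3,6), (4,6)

α = atan 0.5 = 26.57°;  2α = 53.13°
n_0 = (-0.8640, +0.5035)
n_1 = (-1.0000, -0.0057)
n_2 = (-0.8222, -0.5692)
n_3 = (-0.4067, -0.9136)
n_4 = (+0.0929, -0.9957)
n_5 = (+0.7629, -0.6465)
n_6 = (+0.3960, +0.9183)
  (0,1): δ = 149.44°  ·
  (0,2): δ = 115.07°  ·
  (0,3): δ = 83.77°  ·
  (0,4): δ = 54.44°  ·
  (0,5): δ = 10.04°  ✓
  (0,6): δ = 96.90°  ·
  (1,2): δ = 145.63°  ·
  (1,3): δ = 114.33°  ·
  (1,4): δ = 85.00°  ·
  (1,5): δ = 40.60°  ✓
  (1,6): δ = 66.34°  ·
  (2,3): δ = 148.69°  ·
  (2,4): δ = 119.37°  ·
  (2,5): δ = 74.97°  ·
  (2,6): δ = 31.98°  ✓
  (3,4): δ = 150.67°  ·
  (3,5): δ = 106.28°  ·
  (3,6): δ = 0.67°  ✓
  (4,5): δ = 135.60°  ·
  (4,6): δ = 28.66°  ✓
  (5,6): δ = 73.05°  ·
antipodal pairs: 5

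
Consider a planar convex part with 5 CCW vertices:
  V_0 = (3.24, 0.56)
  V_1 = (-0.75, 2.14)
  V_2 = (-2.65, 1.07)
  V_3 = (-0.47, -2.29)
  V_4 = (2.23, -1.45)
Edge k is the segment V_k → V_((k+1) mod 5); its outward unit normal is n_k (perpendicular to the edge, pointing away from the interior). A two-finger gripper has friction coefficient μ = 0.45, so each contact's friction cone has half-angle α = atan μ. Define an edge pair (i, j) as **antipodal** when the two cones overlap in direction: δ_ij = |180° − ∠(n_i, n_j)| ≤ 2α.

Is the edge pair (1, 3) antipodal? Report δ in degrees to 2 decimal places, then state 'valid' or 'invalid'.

δ = 12.10°, valid

α = atan 0.45 = 24.23°;  2α = 48.46°
edge 1: e_1 = (-1.90, -1.07);  n_1 = (-0.4907, +0.8713)
edge 3: e_3 = (+2.70, +0.84);  n_3 = (+0.2971, -0.9549)
∠(n_1, n_3) = 167.90°
δ = |180° − 167.90°| = 12.10°
12.10° ≤ 2α = 48.46°  →  valid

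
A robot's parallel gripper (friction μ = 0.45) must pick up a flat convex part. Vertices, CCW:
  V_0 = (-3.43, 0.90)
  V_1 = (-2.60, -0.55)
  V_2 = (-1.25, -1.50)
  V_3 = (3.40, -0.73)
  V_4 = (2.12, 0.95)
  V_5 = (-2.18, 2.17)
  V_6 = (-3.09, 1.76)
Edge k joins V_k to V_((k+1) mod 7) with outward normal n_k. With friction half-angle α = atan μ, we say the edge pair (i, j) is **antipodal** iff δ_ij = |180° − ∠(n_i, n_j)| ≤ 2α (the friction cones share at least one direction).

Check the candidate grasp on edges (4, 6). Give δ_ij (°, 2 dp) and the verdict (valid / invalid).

α = atan 0.45 = 24.23°;  2α = 48.46°
edge 4: e_4 = (-4.30, +1.22);  n_4 = (+0.2729, +0.9620)
edge 6: e_6 = (-0.34, -0.86);  n_6 = (-0.9300, +0.3677)
∠(n_4, n_6) = 84.27°
δ = |180° − 84.27°| = 95.73°
95.73° > 2α = 48.46°  →  invalid

δ = 95.73°, invalid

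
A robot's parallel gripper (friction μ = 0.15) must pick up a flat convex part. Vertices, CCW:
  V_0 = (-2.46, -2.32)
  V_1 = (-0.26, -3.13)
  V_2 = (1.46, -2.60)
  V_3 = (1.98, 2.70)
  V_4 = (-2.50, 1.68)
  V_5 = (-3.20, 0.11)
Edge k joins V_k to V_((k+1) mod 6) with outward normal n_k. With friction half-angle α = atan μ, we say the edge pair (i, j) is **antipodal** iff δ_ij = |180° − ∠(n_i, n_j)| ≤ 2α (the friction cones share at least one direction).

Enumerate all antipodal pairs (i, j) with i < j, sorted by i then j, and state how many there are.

count = 1; pairs: (1,3)

α = atan 0.15 = 8.53°;  2α = 17.06°
n_0 = (-0.3455, -0.9384)
n_1 = (+0.2945, -0.9557)
n_2 = (+0.9952, -0.0976)
n_3 = (-0.2220, +0.9750)
n_4 = (-0.9133, +0.4072)
n_5 = (-0.9566, -0.2913)
  (0,1): δ = 142.66°  ·
  (0,2): δ = 75.39°  ·
  (0,3): δ = 33.04°  ·
  (0,4): δ = 86.18°  ·
  (0,5): δ = 127.15°  ·
  (1,2): δ = 112.73°  ·
  (1,3): δ = 4.30°  ✓
  (1,4): δ = 48.84°  ·
  (1,5): δ = 89.81°  ·
  (2,3): δ = 71.57°  ·
  (2,4): δ = 18.43°  ·
  (2,5): δ = 22.54°  ·
  (3,4): δ = 126.86°  ·
  (3,5): δ = 85.89°  ·
  (4,5): δ = 139.03°  ·
antipodal pairs: 1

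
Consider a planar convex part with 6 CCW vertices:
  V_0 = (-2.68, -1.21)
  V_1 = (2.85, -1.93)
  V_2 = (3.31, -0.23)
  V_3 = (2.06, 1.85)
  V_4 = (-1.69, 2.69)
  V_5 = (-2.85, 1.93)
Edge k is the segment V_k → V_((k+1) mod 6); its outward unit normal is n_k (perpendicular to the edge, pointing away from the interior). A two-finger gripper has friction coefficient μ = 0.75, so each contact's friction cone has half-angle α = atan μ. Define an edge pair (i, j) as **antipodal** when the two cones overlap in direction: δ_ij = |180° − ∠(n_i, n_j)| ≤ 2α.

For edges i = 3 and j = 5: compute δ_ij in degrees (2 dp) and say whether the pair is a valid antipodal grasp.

α = atan 0.75 = 36.87°;  2α = 73.74°
edge 3: e_3 = (-3.75, +0.84);  n_3 = (+0.2186, +0.9758)
edge 5: e_5 = (+0.17, -3.14);  n_5 = (-0.9985, -0.0541)
∠(n_3, n_5) = 105.72°
δ = |180° − 105.72°| = 74.28°
74.28° > 2α = 73.74°  →  invalid

δ = 74.28°, invalid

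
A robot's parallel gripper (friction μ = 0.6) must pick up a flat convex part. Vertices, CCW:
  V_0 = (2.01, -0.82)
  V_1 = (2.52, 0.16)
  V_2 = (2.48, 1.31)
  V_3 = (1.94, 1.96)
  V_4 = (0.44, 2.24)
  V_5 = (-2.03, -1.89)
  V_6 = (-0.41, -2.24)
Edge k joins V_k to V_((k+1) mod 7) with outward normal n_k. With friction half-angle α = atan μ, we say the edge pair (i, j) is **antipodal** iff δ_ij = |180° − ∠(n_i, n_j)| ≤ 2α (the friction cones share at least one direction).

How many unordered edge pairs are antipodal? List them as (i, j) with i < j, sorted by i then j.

count = 6; pairs: (0,4), (1,4), (2,5), (3,5), (3,6), (4,6)

α = atan 0.6 = 30.96°;  2α = 61.93°
n_0 = (+0.8871, -0.4616)
n_1 = (+0.9994, +0.0348)
n_2 = (+0.7692, +0.6390)
n_3 = (+0.1835, +0.9830)
n_4 = (-0.8582, +0.5133)
n_5 = (-0.2112, -0.9774)
n_6 = (+0.5061, -0.8625)
  (0,1): δ = 150.52°  ·
  (0,2): δ = 112.79°  ·
  (0,3): δ = 73.08°  ·
  (0,4): δ = 3.39°  ✓
  (0,5): δ = 105.30°  ·
  (0,6): δ = 147.90°  ·
  (1,2): δ = 142.27°  ·
  (1,3): δ = 102.57°  ·
  (1,4): δ = 32.87°  ✓
  (1,5): δ = 75.82°  ·
  (1,6): δ = 118.41°  ·
  (2,3): δ = 140.29°  ·
  (2,4): δ = 70.60°  ·
  (2,5): δ = 38.09°  ✓
  (2,6): δ = 80.68°  ·
  (3,4): δ = 110.31°  ·
  (3,5): δ = 1.62°  ✓
  (3,6): δ = 40.98°  ✓
  (4,5): δ = 71.31°  ·
  (4,6): δ = 28.71°  ✓
  (5,6): δ = 137.41°  ·
antipodal pairs: 6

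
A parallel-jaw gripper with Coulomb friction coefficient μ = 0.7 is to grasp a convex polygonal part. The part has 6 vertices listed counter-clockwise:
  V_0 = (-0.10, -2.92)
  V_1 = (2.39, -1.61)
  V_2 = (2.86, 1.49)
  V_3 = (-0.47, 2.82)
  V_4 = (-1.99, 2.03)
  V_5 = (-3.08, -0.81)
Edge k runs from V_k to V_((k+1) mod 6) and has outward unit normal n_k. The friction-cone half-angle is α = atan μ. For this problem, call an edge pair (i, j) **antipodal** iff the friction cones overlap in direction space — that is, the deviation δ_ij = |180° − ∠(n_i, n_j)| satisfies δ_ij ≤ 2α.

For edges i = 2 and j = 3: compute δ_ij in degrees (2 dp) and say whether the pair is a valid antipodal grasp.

α = atan 0.7 = 34.99°;  2α = 69.98°
edge 2: e_2 = (-3.33, +1.33);  n_2 = (+0.3709, +0.9287)
edge 3: e_3 = (-1.52, -0.79);  n_3 = (-0.4612, +0.8873)
∠(n_2, n_3) = 49.23°
δ = |180° − 49.23°| = 130.77°
130.77° > 2α = 69.98°  →  invalid

δ = 130.77°, invalid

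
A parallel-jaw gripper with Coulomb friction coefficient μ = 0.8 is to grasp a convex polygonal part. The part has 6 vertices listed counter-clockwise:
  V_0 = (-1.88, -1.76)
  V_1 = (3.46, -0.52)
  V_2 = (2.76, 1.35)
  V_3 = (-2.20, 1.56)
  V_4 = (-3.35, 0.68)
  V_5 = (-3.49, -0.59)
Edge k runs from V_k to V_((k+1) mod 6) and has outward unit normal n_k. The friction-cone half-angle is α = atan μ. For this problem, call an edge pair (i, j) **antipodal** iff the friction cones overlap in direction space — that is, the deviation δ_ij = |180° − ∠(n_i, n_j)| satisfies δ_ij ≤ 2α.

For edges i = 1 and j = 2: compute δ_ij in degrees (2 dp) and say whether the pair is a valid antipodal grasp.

δ = 112.95°, invalid

α = atan 0.8 = 38.66°;  2α = 77.32°
edge 1: e_1 = (-0.70, +1.87);  n_1 = (+0.9365, +0.3506)
edge 2: e_2 = (-4.96, +0.21);  n_2 = (+0.0423, +0.9991)
∠(n_1, n_2) = 67.05°
δ = |180° − 67.05°| = 112.95°
112.95° > 2α = 77.32°  →  invalid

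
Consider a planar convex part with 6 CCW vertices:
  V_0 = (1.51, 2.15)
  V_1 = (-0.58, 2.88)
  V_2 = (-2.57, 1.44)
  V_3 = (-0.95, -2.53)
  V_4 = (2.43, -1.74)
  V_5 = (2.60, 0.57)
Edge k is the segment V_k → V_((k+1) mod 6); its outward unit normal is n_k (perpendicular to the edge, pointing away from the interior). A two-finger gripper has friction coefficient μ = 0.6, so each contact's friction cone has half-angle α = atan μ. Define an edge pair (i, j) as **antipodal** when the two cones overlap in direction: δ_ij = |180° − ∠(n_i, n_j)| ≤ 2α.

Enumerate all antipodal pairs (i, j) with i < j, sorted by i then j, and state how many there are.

count = 6; pairs: (0,2), (0,3), (1,3), (1,4), (2,4), (2,5)

α = atan 0.6 = 30.96°;  2α = 61.93°
n_0 = (+0.3297, +0.9441)
n_1 = (-0.5862, +0.8101)
n_2 = (-0.9259, -0.3778)
n_3 = (+0.2276, -0.9738)
n_4 = (+0.9973, -0.0734)
n_5 = (+0.8231, +0.5679)
  (0,1): δ = 124.86°  ·
  (0,2): δ = 48.55°  ✓
  (0,3): δ = 32.41°  ✓
  (0,4): δ = 105.04°  ·
  (0,5): δ = 143.85°  ·
  (1,2): δ = 103.69°  ·
  (1,3): δ = 22.73°  ✓
  (1,4): δ = 49.90°  ✓
  (1,5): δ = 88.71°  ·
  (2,3): δ = 99.04°  ·
  (2,4): δ = 26.41°  ✓
  (2,5): δ = 12.40°  ✓
  (3,4): δ = 107.36°  ·
  (3,5): δ = 68.55°  ·
  (4,5): δ = 141.19°  ·
antipodal pairs: 6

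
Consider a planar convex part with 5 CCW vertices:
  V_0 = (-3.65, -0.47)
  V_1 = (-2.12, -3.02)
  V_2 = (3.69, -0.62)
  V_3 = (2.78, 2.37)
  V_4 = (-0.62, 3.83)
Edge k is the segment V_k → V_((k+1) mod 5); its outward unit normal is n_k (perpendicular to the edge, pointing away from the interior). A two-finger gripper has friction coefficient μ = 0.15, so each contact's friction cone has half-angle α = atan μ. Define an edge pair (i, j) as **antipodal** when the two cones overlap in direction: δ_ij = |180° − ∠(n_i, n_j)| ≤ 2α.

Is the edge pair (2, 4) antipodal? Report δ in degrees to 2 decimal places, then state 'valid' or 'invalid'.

δ = 52.10°, invalid

α = atan 0.15 = 8.53°;  2α = 17.06°
edge 2: e_2 = (-0.91, +2.99);  n_2 = (+0.9567, +0.2912)
edge 4: e_4 = (-3.03, -4.30);  n_4 = (-0.8174, +0.5760)
∠(n_2, n_4) = 127.90°
δ = |180° − 127.90°| = 52.10°
52.10° > 2α = 17.06°  →  invalid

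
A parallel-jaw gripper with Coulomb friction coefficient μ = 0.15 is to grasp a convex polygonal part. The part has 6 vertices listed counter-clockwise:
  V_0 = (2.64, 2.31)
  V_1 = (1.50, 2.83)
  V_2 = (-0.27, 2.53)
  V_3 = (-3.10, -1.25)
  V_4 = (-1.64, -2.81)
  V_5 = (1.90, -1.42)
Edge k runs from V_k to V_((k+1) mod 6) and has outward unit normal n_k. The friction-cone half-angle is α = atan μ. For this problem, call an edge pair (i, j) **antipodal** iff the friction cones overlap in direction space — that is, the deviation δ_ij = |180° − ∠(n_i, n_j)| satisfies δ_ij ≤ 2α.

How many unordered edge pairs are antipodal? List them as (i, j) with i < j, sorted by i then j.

count = 1; pairs: (1,4)

α = atan 0.15 = 8.53°;  2α = 17.06°
n_0 = (+0.4150, +0.9098)
n_1 = (-0.1671, +0.9859)
n_2 = (-0.8005, +0.5993)
n_3 = (-0.7301, -0.6833)
n_4 = (+0.3655, -0.9308)
n_5 = (+0.9809, -0.1946)
  (0,1): δ = 145.86°  ·
  (0,2): δ = 102.30°  ·
  (0,3): δ = 22.38°  ·
  (0,4): δ = 45.96°  ·
  (0,5): δ = 103.30°  ·
  (1,2): δ = 136.44°  ·
  (1,3): δ = 56.52°  ·
  (1,4): δ = 11.82°  ✓
  (1,5): δ = 69.16°  ·
  (2,3): δ = 100.08°  ·
  (2,4): δ = 31.74°  ·
  (2,5): δ = 25.60°  ·
  (3,4): δ = 111.67°  ·
  (3,5): δ = 54.32°  ·
  (4,5): δ = 122.66°  ·
antipodal pairs: 1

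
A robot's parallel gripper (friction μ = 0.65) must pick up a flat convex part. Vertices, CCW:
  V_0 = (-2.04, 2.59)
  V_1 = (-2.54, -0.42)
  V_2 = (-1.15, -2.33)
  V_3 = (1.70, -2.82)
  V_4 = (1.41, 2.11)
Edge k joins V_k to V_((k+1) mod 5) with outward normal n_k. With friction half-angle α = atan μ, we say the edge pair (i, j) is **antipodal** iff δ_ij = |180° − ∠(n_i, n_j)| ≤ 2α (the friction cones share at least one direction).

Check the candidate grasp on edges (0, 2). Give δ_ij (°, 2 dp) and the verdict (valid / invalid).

α = atan 0.65 = 33.02°;  2α = 66.05°
edge 0: e_0 = (-0.50, -3.01);  n_0 = (-0.9865, +0.1639)
edge 2: e_2 = (+2.85, -0.49);  n_2 = (-0.1694, -0.9855)
∠(n_0, n_2) = 89.68°
δ = |180° − 89.68°| = 90.32°
90.32° > 2α = 66.05°  →  invalid

δ = 90.32°, invalid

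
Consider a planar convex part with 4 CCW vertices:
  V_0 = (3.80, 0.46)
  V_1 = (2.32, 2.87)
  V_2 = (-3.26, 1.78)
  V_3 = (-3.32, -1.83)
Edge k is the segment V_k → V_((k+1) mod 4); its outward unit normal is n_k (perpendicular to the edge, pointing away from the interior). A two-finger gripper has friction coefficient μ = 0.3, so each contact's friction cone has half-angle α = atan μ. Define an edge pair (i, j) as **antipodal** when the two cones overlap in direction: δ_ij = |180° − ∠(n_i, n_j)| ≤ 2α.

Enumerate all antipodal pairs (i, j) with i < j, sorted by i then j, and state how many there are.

α = atan 0.3 = 16.70°;  2α = 33.40°
n_0 = (+0.8521, +0.5233)
n_1 = (-0.1917, +0.9815)
n_2 = (-0.9999, +0.0166)
n_3 = (+0.3062, -0.9520)
  (0,1): δ = 110.50°  ·
  (0,2): δ = 32.51°  ✓
  (0,3): δ = 76.27°  ·
  (1,2): δ = 102.01°  ·
  (1,3): δ = 6.78°  ✓
  (2,3): δ = 71.22°  ·
antipodal pairs: 2

count = 2; pairs: (0,2), (1,3)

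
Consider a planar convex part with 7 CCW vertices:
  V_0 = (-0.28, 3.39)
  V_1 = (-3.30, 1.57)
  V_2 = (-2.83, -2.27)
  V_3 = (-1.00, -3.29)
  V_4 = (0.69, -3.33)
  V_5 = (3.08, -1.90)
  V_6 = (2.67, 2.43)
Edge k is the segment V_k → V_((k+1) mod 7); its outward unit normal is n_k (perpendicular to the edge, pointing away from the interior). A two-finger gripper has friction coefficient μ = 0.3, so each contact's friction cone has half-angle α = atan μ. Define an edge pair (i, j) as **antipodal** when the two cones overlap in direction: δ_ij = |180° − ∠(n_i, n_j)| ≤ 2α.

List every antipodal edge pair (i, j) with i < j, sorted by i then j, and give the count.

count = 5; pairs: (0,3), (0,4), (1,5), (2,6), (3,6)

α = atan 0.3 = 16.70°;  2α = 33.40°
n_0 = (-0.5162, +0.8565)
n_1 = (-0.9926, -0.1215)
n_2 = (-0.4869, -0.8735)
n_3 = (-0.0237, -0.9997)
n_4 = (+0.5134, -0.8581)
n_5 = (+0.9955, +0.0943)
n_6 = (+0.3095, +0.9509)
  (0,1): δ = 114.10°  ·
  (0,2): δ = 60.21°  ·
  (0,3): δ = 32.43°  ✓
  (0,4): δ = 0.18°  ✓
  (0,5): δ = 64.33°  ·
  (0,6): δ = 130.90°  ·
  (1,2): δ = 126.11°  ·
  (1,3): δ = 98.33°  ·
  (1,4): δ = 66.08°  ·
  (1,5): δ = 1.57°  ✓
  (1,6): δ = 65.00°  ·
  (2,3): δ = 152.22°  ·
  (2,4): δ = 119.97°  ·
  (2,5): δ = 55.46°  ·
  (2,6): δ = 11.11°  ✓
  (3,4): δ = 147.75°  ·
  (3,5): δ = 83.24°  ·
  (3,6): δ = 16.67°  ✓
  (4,5): δ = 115.48°  ·
  (4,6): δ = 48.92°  ·
  (5,6): δ = 113.44°  ·
antipodal pairs: 5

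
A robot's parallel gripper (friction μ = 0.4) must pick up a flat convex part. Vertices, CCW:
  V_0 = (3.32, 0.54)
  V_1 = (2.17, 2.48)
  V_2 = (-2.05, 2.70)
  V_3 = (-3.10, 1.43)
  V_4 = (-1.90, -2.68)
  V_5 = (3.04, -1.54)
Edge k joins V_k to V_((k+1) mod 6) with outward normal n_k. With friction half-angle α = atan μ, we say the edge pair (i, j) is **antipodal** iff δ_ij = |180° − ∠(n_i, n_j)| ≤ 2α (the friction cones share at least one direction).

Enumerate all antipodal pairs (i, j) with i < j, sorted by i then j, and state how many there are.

count = 5; pairs: (0,3), (1,4), (2,4), (2,5), (3,5)

α = atan 0.4 = 21.80°;  2α = 43.60°
n_0 = (+0.8602, +0.5099)
n_1 = (+0.0521, +0.9986)
n_2 = (-0.7707, +0.6372)
n_3 = (-0.9599, -0.2803)
n_4 = (+0.2249, -0.9744)
n_5 = (+0.9911, -0.1334)
  (0,1): δ = 123.64°  ·
  (0,2): δ = 70.24°  ·
  (0,3): δ = 14.38°  ✓
  (0,4): δ = 72.34°  ·
  (0,5): δ = 141.67°  ·
  (1,2): δ = 126.60°  ·
  (1,3): δ = 70.74°  ·
  (1,4): δ = 15.98°  ✓
  (1,5): δ = 85.32°  ·
  (2,3): δ = 124.14°  ·
  (2,4): δ = 37.42°  ✓
  (2,5): δ = 31.92°  ✓
  (3,4): δ = 93.28°  ·
  (3,5): δ = 23.94°  ✓
  (4,5): δ = 110.66°  ·
antipodal pairs: 5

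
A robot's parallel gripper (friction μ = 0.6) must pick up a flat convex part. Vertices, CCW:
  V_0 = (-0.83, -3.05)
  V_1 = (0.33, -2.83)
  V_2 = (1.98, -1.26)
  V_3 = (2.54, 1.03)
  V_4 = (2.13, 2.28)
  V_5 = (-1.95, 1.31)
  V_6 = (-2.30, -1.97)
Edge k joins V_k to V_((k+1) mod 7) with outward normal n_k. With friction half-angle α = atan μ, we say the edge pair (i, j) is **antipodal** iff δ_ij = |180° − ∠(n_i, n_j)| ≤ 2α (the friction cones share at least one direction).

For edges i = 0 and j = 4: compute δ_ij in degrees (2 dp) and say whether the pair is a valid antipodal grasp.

α = atan 0.6 = 30.96°;  2α = 61.93°
edge 0: e_0 = (+1.16, +0.22);  n_0 = (+0.1863, -0.9825)
edge 4: e_4 = (-4.08, -0.97);  n_4 = (-0.2313, +0.9729)
∠(n_0, n_4) = 177.37°
δ = |180° − 177.37°| = 2.63°
2.63° ≤ 2α = 61.93°  →  valid

δ = 2.63°, valid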